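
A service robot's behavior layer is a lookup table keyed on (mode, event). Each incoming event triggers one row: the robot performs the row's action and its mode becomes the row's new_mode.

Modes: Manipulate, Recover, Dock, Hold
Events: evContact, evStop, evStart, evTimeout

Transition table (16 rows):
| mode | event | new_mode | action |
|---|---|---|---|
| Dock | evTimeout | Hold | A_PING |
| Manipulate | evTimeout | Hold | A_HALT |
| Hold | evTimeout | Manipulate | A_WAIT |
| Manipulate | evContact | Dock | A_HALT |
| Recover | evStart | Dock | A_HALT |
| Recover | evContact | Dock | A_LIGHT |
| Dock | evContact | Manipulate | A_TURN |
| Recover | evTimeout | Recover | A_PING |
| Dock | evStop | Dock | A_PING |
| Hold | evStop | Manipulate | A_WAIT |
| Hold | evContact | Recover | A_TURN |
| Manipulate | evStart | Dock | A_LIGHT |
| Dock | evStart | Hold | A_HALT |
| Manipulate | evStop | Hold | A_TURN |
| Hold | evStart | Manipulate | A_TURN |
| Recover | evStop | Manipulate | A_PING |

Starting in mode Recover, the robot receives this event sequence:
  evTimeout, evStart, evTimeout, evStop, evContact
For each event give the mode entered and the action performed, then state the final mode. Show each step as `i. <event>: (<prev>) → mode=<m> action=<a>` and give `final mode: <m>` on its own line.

final mode: Dock

1. evTimeout: (Recover) → mode=Recover action=A_PING
2. evStart: (Recover) → mode=Dock action=A_HALT
3. evTimeout: (Dock) → mode=Hold action=A_PING
4. evStop: (Hold) → mode=Manipulate action=A_WAIT
5. evContact: (Manipulate) → mode=Dock action=A_HALT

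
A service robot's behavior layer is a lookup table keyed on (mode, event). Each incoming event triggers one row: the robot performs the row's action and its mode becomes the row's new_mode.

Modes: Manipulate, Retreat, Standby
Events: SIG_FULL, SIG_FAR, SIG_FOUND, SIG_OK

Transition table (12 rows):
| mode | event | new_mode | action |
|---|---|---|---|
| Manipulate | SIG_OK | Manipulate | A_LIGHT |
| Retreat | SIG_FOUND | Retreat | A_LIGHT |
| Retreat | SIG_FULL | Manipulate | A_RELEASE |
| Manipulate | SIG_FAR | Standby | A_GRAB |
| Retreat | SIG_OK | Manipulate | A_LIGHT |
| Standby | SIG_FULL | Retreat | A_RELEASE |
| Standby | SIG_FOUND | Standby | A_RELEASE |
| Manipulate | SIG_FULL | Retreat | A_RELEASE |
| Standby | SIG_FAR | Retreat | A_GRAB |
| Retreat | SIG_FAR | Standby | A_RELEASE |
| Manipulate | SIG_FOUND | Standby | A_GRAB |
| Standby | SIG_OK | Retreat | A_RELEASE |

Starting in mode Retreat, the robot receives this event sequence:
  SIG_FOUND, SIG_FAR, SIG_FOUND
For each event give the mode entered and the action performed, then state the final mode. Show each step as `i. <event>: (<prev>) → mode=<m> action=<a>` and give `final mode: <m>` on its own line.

1. SIG_FOUND: (Retreat) → mode=Retreat action=A_LIGHT
2. SIG_FAR: (Retreat) → mode=Standby action=A_RELEASE
3. SIG_FOUND: (Standby) → mode=Standby action=A_RELEASE

final mode: Standby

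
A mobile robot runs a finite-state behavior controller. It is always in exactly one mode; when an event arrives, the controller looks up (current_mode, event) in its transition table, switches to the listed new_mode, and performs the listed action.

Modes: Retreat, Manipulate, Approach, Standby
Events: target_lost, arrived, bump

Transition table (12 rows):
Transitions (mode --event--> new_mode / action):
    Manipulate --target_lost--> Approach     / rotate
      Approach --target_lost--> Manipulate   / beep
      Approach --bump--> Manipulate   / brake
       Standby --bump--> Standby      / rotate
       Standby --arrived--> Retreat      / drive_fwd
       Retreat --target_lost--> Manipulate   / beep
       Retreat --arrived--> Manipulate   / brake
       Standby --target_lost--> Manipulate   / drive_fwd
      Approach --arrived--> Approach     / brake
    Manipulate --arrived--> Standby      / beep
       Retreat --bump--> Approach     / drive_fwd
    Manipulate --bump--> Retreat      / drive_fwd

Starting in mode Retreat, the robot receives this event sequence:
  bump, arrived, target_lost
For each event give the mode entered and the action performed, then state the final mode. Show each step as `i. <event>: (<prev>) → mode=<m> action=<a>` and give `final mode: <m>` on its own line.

1. bump: (Retreat) → mode=Approach action=drive_fwd
2. arrived: (Approach) → mode=Approach action=brake
3. target_lost: (Approach) → mode=Manipulate action=beep

final mode: Manipulate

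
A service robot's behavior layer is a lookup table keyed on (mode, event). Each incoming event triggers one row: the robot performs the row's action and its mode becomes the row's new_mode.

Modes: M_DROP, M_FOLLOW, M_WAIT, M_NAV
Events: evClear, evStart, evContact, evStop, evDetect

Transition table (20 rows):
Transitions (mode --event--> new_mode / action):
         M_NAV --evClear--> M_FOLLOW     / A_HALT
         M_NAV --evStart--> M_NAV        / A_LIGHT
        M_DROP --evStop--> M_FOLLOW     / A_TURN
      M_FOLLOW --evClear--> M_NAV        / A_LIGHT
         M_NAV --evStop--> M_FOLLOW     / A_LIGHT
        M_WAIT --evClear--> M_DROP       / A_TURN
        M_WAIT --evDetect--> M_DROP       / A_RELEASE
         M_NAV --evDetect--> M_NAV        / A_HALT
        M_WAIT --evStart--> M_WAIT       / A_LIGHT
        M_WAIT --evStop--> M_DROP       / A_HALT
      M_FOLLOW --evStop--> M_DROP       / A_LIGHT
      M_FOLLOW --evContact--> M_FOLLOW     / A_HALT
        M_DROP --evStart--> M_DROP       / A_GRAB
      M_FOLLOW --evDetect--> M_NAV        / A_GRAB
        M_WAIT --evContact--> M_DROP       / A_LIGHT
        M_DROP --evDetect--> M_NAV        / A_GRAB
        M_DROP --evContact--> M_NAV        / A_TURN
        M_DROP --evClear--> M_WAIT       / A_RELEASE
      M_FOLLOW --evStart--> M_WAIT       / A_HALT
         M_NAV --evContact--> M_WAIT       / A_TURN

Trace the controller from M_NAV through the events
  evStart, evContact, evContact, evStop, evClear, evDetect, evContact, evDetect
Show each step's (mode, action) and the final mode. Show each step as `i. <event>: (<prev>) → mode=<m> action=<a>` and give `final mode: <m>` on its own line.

1. evStart: (M_NAV) → mode=M_NAV action=A_LIGHT
2. evContact: (M_NAV) → mode=M_WAIT action=A_TURN
3. evContact: (M_WAIT) → mode=M_DROP action=A_LIGHT
4. evStop: (M_DROP) → mode=M_FOLLOW action=A_TURN
5. evClear: (M_FOLLOW) → mode=M_NAV action=A_LIGHT
6. evDetect: (M_NAV) → mode=M_NAV action=A_HALT
7. evContact: (M_NAV) → mode=M_WAIT action=A_TURN
8. evDetect: (M_WAIT) → mode=M_DROP action=A_RELEASE

final mode: M_DROP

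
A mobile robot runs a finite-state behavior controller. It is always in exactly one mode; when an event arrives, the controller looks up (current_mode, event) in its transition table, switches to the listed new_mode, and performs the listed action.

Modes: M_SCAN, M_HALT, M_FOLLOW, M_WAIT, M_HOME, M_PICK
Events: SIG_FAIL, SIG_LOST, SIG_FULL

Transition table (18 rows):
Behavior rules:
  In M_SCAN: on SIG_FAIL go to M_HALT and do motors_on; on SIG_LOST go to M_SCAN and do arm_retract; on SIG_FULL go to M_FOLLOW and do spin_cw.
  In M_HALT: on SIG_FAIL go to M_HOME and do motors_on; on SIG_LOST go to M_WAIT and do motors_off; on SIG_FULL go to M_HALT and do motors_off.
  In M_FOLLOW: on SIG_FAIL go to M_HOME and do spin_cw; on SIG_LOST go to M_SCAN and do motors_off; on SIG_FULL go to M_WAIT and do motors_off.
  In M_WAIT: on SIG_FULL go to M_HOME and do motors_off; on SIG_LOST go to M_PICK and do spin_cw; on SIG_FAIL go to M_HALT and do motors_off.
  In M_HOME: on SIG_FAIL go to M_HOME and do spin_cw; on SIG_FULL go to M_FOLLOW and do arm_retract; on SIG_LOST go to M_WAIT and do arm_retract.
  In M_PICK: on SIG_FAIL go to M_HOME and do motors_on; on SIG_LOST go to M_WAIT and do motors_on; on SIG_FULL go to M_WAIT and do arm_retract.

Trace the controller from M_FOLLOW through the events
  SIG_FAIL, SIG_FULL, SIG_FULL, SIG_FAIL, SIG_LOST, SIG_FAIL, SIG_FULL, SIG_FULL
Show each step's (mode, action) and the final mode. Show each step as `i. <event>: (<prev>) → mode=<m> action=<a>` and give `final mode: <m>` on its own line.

1. SIG_FAIL: (M_FOLLOW) → mode=M_HOME action=spin_cw
2. SIG_FULL: (M_HOME) → mode=M_FOLLOW action=arm_retract
3. SIG_FULL: (M_FOLLOW) → mode=M_WAIT action=motors_off
4. SIG_FAIL: (M_WAIT) → mode=M_HALT action=motors_off
5. SIG_LOST: (M_HALT) → mode=M_WAIT action=motors_off
6. SIG_FAIL: (M_WAIT) → mode=M_HALT action=motors_off
7. SIG_FULL: (M_HALT) → mode=M_HALT action=motors_off
8. SIG_FULL: (M_HALT) → mode=M_HALT action=motors_off

final mode: M_HALT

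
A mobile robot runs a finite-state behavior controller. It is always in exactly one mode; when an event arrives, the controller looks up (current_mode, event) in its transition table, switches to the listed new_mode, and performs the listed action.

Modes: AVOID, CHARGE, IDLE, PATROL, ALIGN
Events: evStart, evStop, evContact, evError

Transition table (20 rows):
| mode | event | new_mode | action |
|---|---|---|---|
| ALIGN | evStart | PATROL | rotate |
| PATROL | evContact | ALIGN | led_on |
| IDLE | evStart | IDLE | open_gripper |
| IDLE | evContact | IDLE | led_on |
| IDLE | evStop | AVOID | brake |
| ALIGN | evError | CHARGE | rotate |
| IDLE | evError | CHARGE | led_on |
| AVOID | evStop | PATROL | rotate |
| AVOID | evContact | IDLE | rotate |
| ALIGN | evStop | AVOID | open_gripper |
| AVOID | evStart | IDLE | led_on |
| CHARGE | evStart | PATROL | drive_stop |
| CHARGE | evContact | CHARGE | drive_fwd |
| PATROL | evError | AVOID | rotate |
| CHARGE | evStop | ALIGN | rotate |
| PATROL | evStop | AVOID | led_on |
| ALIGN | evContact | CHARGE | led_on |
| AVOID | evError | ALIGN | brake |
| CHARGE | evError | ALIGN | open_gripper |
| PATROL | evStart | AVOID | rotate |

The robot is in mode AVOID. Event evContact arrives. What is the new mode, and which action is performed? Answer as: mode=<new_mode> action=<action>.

mode=IDLE action=rotate

current mode = AVOID; filter table to that mode:
  (AVOID, evStop) → (PATROL, rotate)
  (AVOID, evContact) → (IDLE, rotate)  ← event matches
  (AVOID, evStart) → (IDLE, led_on)
  (AVOID, evError) → (ALIGN, brake)
event = evContact selects (IDLE, rotate)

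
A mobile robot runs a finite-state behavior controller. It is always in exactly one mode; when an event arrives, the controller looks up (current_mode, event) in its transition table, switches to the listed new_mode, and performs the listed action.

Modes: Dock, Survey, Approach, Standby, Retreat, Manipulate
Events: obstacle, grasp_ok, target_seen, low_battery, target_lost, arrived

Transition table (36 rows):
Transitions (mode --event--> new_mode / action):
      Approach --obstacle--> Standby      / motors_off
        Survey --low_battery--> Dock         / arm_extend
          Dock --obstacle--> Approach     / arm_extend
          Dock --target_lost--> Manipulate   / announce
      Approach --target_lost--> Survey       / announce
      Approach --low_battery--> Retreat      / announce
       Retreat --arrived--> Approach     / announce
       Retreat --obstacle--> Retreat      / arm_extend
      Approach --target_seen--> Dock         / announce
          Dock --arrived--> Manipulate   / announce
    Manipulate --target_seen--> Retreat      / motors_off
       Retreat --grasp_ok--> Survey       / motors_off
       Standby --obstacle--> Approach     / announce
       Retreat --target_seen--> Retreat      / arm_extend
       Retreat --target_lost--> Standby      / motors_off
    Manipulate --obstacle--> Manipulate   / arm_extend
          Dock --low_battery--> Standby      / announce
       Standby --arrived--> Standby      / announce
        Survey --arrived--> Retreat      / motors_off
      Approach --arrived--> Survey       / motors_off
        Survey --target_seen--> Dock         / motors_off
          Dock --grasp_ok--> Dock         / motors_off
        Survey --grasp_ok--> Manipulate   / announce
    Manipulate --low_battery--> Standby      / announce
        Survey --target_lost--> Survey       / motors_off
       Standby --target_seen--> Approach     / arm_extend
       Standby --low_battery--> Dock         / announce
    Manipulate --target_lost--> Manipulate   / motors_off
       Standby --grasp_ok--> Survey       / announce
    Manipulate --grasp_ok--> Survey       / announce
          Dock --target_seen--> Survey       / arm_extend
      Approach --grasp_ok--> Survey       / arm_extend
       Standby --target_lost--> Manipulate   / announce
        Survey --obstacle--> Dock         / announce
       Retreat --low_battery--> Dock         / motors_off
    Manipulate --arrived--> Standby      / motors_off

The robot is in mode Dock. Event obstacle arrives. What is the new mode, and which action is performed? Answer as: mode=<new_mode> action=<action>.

mode=Approach action=arm_extend

current mode = Dock; filter table to that mode:
  (Dock, obstacle) → (Approach, arm_extend)  ← event matches
  (Dock, target_lost) → (Manipulate, announce)
  (Dock, arrived) → (Manipulate, announce)
  (Dock, low_battery) → (Standby, announce)
  (Dock, grasp_ok) → (Dock, motors_off)
  (Dock, target_seen) → (Survey, arm_extend)
event = obstacle selects (Approach, arm_extend)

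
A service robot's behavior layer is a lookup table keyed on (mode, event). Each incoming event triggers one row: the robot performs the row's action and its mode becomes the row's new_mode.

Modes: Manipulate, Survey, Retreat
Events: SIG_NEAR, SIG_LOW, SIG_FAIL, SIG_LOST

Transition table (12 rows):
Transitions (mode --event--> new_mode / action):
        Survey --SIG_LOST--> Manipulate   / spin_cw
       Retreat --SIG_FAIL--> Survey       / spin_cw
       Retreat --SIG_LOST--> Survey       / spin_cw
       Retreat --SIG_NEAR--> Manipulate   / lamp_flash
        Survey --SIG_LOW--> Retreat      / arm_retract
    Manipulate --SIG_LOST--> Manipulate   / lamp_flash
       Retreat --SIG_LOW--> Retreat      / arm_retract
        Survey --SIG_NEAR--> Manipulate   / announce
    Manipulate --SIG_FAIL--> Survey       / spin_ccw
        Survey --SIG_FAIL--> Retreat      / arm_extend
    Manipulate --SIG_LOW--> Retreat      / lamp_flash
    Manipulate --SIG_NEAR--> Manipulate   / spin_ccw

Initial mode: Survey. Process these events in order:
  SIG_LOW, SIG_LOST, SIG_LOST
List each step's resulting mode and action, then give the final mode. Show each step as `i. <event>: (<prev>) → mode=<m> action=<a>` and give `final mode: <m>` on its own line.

1. SIG_LOW: (Survey) → mode=Retreat action=arm_retract
2. SIG_LOST: (Retreat) → mode=Survey action=spin_cw
3. SIG_LOST: (Survey) → mode=Manipulate action=spin_cw

final mode: Manipulate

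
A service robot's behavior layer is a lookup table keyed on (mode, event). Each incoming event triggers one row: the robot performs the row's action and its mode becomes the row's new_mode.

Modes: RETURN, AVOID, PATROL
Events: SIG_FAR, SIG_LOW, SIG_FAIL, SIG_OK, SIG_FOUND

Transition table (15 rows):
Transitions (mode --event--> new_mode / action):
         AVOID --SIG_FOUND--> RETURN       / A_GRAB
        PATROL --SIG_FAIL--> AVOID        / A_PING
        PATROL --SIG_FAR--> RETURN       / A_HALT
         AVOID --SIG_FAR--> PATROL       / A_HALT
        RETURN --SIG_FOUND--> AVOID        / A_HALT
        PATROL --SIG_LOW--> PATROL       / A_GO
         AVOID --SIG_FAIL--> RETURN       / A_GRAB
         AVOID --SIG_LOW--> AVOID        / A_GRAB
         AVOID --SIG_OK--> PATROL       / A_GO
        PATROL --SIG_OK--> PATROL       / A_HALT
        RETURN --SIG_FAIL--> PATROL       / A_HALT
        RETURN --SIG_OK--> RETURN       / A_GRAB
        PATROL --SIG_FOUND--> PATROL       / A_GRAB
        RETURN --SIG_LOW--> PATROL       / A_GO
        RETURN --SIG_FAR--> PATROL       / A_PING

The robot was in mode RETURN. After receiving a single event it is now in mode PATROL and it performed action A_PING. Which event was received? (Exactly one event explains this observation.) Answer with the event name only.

SIG_FAR

try SIG_FAR: (RETURN, SIG_FAR) → (PATROL, A_PING)  ← matches
try SIG_LOW: (RETURN, SIG_LOW) → (PATROL, A_GO)
try SIG_FAIL: (RETURN, SIG_FAIL) → (PATROL, A_HALT)
try SIG_OK: (RETURN, SIG_OK) → (RETURN, A_GRAB)
try SIG_FOUND: (RETURN, SIG_FOUND) → (AVOID, A_HALT)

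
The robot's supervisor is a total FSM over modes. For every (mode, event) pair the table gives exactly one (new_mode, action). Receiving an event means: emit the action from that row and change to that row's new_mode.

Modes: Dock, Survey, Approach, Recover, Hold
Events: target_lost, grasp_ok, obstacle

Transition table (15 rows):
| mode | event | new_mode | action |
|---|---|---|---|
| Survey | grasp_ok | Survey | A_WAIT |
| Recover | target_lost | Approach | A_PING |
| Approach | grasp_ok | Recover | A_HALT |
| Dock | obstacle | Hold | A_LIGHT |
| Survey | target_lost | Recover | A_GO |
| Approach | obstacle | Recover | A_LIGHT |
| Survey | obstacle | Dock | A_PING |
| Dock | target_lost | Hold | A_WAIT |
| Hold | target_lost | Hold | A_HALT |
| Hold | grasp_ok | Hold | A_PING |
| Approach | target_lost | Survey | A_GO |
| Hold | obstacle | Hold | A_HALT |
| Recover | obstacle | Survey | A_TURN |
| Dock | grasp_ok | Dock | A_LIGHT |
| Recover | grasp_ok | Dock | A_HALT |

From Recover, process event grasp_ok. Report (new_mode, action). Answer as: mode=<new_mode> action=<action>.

current mode = Recover; filter table to that mode:
  (Recover, target_lost) → (Approach, A_PING)
  (Recover, obstacle) → (Survey, A_TURN)
  (Recover, grasp_ok) → (Dock, A_HALT)  ← event matches
event = grasp_ok selects (Dock, A_HALT)

mode=Dock action=A_HALT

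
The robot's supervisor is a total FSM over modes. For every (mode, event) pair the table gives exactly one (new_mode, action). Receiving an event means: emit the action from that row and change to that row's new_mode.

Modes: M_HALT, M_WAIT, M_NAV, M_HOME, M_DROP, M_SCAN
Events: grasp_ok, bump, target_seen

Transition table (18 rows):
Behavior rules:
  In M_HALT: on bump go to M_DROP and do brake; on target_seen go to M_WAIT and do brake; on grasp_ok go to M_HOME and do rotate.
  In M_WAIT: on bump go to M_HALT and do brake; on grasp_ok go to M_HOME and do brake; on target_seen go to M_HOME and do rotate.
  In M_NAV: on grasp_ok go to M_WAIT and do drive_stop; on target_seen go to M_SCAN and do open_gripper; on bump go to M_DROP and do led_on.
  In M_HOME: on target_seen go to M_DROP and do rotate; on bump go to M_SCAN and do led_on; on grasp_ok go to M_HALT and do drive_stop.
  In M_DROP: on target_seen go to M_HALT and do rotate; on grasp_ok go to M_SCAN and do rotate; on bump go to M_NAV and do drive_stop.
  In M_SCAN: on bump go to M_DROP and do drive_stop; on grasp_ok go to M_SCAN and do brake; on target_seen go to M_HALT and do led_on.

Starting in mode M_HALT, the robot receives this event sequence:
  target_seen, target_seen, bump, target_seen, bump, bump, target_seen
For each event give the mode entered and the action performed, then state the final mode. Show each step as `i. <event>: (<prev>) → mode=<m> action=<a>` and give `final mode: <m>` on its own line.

1. target_seen: (M_HALT) → mode=M_WAIT action=brake
2. target_seen: (M_WAIT) → mode=M_HOME action=rotate
3. bump: (M_HOME) → mode=M_SCAN action=led_on
4. target_seen: (M_SCAN) → mode=M_HALT action=led_on
5. bump: (M_HALT) → mode=M_DROP action=brake
6. bump: (M_DROP) → mode=M_NAV action=drive_stop
7. target_seen: (M_NAV) → mode=M_SCAN action=open_gripper

final mode: M_SCAN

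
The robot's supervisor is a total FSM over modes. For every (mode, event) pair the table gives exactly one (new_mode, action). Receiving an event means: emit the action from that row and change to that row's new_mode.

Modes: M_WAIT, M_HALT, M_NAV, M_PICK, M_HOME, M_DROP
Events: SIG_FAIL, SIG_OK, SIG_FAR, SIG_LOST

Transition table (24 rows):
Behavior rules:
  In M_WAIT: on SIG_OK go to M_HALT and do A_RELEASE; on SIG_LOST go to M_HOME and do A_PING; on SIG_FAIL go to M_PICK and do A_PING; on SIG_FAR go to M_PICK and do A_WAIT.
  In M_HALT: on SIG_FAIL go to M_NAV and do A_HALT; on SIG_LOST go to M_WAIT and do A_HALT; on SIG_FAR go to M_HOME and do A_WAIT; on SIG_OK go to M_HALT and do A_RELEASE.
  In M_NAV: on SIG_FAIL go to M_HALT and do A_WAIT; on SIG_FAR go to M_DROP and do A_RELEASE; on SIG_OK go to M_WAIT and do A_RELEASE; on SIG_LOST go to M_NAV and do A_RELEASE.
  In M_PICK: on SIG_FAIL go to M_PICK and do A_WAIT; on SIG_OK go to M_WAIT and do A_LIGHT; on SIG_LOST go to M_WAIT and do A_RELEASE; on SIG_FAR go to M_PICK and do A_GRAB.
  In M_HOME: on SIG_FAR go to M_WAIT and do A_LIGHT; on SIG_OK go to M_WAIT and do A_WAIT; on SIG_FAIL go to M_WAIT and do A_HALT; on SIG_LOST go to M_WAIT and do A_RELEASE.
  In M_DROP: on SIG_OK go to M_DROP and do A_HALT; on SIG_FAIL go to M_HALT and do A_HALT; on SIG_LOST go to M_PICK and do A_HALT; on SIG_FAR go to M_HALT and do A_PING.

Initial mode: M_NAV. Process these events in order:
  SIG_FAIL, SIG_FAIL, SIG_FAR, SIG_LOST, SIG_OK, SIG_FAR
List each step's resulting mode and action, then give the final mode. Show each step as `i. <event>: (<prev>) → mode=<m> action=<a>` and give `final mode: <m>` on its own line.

final mode: M_PICK

1. SIG_FAIL: (M_NAV) → mode=M_HALT action=A_WAIT
2. SIG_FAIL: (M_HALT) → mode=M_NAV action=A_HALT
3. SIG_FAR: (M_NAV) → mode=M_DROP action=A_RELEASE
4. SIG_LOST: (M_DROP) → mode=M_PICK action=A_HALT
5. SIG_OK: (M_PICK) → mode=M_WAIT action=A_LIGHT
6. SIG_FAR: (M_WAIT) → mode=M_PICK action=A_WAIT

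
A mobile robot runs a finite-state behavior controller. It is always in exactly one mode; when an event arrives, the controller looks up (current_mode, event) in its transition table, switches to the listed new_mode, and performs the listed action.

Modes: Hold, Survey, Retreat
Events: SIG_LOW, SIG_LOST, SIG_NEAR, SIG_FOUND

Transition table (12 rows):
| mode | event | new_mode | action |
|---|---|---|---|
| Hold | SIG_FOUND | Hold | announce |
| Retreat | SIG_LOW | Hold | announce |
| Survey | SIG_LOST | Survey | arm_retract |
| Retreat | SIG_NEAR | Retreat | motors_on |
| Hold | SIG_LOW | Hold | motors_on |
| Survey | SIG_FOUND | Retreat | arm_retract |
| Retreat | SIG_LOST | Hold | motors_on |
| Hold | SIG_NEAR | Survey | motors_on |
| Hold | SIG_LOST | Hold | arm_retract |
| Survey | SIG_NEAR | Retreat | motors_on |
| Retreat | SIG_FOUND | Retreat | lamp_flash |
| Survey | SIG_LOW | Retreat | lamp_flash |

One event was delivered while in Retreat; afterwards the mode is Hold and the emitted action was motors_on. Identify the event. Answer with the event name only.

SIG_LOST

try SIG_LOW: (Retreat, SIG_LOW) → (Hold, announce)
try SIG_LOST: (Retreat, SIG_LOST) → (Hold, motors_on)  ← matches
try SIG_NEAR: (Retreat, SIG_NEAR) → (Retreat, motors_on)
try SIG_FOUND: (Retreat, SIG_FOUND) → (Retreat, lamp_flash)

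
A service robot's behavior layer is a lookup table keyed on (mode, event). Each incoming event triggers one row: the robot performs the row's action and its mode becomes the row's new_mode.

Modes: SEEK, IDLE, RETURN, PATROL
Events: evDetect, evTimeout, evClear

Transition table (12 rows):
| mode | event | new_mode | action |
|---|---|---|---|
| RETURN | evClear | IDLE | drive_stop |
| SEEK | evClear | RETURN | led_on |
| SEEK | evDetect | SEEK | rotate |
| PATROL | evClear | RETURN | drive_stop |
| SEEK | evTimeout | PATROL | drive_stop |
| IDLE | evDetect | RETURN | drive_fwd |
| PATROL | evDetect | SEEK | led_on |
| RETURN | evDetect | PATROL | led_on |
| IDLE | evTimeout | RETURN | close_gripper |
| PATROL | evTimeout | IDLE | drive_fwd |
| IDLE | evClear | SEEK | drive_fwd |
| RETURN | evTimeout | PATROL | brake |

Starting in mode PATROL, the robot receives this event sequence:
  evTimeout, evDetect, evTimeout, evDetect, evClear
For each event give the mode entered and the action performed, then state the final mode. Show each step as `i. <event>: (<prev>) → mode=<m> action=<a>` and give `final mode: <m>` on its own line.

1. evTimeout: (PATROL) → mode=IDLE action=drive_fwd
2. evDetect: (IDLE) → mode=RETURN action=drive_fwd
3. evTimeout: (RETURN) → mode=PATROL action=brake
4. evDetect: (PATROL) → mode=SEEK action=led_on
5. evClear: (SEEK) → mode=RETURN action=led_on

final mode: RETURN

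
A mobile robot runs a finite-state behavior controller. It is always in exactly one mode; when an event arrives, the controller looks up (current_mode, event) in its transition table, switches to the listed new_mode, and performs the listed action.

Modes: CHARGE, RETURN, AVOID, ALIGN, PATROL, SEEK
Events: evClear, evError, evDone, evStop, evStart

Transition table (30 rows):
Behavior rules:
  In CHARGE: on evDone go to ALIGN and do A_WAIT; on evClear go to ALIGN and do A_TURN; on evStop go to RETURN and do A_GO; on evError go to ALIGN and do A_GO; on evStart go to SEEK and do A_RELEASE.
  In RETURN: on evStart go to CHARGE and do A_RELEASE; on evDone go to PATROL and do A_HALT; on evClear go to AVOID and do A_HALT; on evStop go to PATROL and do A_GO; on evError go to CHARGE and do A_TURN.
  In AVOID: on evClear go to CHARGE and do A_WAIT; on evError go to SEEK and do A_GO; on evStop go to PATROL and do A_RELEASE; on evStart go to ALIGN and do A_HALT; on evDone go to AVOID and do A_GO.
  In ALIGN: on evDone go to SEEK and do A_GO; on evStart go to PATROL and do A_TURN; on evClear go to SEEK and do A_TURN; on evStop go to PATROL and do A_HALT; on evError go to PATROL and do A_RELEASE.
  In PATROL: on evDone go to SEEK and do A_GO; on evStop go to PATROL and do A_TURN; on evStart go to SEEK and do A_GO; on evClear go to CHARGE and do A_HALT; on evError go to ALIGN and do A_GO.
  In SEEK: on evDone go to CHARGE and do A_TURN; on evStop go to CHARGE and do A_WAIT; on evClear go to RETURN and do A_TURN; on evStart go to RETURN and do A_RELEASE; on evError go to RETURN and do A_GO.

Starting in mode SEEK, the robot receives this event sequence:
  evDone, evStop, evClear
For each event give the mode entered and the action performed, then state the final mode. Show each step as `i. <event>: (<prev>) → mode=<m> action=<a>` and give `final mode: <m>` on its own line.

1. evDone: (SEEK) → mode=CHARGE action=A_TURN
2. evStop: (CHARGE) → mode=RETURN action=A_GO
3. evClear: (RETURN) → mode=AVOID action=A_HALT

final mode: AVOID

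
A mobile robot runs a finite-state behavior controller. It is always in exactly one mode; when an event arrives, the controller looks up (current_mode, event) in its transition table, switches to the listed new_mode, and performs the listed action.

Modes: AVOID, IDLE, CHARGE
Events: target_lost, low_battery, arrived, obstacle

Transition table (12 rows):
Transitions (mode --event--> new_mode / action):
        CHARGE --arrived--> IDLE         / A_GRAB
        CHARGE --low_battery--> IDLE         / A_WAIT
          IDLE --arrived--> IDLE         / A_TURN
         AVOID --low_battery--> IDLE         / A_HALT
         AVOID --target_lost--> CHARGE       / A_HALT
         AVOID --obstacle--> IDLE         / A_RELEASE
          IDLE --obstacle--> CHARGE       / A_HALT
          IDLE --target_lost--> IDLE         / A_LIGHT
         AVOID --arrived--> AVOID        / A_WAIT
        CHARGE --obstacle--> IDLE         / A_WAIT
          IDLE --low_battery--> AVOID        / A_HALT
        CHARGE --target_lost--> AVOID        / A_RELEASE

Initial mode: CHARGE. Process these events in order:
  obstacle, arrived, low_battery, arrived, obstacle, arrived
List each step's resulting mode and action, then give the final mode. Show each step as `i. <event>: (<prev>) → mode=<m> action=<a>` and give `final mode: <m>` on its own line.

final mode: IDLE

1. obstacle: (CHARGE) → mode=IDLE action=A_WAIT
2. arrived: (IDLE) → mode=IDLE action=A_TURN
3. low_battery: (IDLE) → mode=AVOID action=A_HALT
4. arrived: (AVOID) → mode=AVOID action=A_WAIT
5. obstacle: (AVOID) → mode=IDLE action=A_RELEASE
6. arrived: (IDLE) → mode=IDLE action=A_TURN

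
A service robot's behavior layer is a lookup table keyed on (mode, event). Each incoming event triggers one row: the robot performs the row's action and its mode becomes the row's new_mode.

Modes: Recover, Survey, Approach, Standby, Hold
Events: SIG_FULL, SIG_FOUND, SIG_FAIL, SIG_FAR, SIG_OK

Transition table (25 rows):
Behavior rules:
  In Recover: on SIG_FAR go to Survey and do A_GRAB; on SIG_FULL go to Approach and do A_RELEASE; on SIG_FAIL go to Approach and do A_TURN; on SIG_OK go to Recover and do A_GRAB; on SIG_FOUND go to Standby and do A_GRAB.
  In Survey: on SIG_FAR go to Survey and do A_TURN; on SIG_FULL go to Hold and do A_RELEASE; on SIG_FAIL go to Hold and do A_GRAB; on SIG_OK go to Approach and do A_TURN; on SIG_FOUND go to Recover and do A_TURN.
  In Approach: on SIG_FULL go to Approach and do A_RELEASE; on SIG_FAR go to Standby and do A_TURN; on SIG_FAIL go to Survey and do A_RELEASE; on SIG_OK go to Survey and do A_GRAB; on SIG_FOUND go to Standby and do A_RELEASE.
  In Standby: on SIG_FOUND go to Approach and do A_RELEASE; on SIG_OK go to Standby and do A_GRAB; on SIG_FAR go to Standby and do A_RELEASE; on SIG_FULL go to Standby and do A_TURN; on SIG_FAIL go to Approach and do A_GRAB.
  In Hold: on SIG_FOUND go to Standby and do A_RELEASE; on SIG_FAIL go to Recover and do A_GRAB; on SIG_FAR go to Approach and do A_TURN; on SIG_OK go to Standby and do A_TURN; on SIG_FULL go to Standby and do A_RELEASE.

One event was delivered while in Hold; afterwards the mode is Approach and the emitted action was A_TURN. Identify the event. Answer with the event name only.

try SIG_FULL: (Hold, SIG_FULL) → (Standby, A_RELEASE)
try SIG_FOUND: (Hold, SIG_FOUND) → (Standby, A_RELEASE)
try SIG_FAIL: (Hold, SIG_FAIL) → (Recover, A_GRAB)
try SIG_FAR: (Hold, SIG_FAR) → (Approach, A_TURN)  ← matches
try SIG_OK: (Hold, SIG_OK) → (Standby, A_TURN)

SIG_FAR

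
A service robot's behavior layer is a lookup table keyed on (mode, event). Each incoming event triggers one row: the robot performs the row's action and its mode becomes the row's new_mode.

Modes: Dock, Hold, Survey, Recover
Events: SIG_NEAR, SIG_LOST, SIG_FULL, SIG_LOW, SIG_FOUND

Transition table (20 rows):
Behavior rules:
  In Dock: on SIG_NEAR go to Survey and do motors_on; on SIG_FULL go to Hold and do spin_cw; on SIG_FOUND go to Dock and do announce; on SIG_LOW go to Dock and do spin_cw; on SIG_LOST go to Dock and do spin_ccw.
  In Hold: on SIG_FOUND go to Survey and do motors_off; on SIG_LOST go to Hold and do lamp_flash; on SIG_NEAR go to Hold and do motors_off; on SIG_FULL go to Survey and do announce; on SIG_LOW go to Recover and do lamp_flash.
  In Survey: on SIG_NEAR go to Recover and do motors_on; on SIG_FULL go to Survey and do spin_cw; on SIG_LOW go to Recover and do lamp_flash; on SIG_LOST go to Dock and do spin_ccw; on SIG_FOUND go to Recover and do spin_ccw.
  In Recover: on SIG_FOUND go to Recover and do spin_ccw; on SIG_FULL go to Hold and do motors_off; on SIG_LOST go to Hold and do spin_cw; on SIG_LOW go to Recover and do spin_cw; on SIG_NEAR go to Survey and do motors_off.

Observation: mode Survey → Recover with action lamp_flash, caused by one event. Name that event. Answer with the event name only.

try SIG_NEAR: (Survey, SIG_NEAR) → (Recover, motors_on)
try SIG_LOST: (Survey, SIG_LOST) → (Dock, spin_ccw)
try SIG_FULL: (Survey, SIG_FULL) → (Survey, spin_cw)
try SIG_LOW: (Survey, SIG_LOW) → (Recover, lamp_flash)  ← matches
try SIG_FOUND: (Survey, SIG_FOUND) → (Recover, spin_ccw)

SIG_LOW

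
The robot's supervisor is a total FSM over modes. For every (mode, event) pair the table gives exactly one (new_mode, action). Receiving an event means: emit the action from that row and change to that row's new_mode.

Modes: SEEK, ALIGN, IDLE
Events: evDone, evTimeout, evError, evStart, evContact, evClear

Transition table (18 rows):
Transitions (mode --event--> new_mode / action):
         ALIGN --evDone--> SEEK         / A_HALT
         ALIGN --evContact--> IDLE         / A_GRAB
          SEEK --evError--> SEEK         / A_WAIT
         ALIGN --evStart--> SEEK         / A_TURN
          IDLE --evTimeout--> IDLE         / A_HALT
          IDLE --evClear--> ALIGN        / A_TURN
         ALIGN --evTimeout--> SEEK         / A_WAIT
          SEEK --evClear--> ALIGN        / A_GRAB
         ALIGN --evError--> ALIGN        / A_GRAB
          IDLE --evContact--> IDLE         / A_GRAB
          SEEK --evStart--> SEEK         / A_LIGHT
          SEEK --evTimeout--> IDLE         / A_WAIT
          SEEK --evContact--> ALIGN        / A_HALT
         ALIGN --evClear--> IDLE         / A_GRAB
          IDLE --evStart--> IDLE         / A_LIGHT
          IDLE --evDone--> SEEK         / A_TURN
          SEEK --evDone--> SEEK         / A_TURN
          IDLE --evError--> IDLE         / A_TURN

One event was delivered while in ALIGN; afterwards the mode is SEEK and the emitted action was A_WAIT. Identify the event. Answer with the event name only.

try evDone: (ALIGN, evDone) → (SEEK, A_HALT)
try evTimeout: (ALIGN, evTimeout) → (SEEK, A_WAIT)  ← matches
try evError: (ALIGN, evError) → (ALIGN, A_GRAB)
try evStart: (ALIGN, evStart) → (SEEK, A_TURN)
try evContact: (ALIGN, evContact) → (IDLE, A_GRAB)
try evClear: (ALIGN, evClear) → (IDLE, A_GRAB)

evTimeout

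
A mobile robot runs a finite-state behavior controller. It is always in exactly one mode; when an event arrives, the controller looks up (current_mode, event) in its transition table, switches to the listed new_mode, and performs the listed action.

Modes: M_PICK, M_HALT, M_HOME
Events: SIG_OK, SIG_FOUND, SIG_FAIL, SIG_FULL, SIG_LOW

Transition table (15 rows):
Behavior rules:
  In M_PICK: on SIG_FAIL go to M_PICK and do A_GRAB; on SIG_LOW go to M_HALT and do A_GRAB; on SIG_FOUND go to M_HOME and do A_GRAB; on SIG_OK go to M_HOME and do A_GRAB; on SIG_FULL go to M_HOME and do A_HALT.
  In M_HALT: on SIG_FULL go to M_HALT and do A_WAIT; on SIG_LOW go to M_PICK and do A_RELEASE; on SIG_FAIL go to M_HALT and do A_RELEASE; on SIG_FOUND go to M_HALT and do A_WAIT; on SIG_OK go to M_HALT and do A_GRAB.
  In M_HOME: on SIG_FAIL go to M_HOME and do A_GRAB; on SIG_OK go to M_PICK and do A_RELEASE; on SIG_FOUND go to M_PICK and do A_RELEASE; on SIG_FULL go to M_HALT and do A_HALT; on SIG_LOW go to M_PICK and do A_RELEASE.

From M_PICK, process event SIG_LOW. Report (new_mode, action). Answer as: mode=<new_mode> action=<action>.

current mode = M_PICK; filter table to that mode:
  (M_PICK, SIG_FAIL) → (M_PICK, A_GRAB)
  (M_PICK, SIG_LOW) → (M_HALT, A_GRAB)  ← event matches
  (M_PICK, SIG_FOUND) → (M_HOME, A_GRAB)
  (M_PICK, SIG_OK) → (M_HOME, A_GRAB)
  (M_PICK, SIG_FULL) → (M_HOME, A_HALT)
event = SIG_LOW selects (M_HALT, A_GRAB)

mode=M_HALT action=A_GRAB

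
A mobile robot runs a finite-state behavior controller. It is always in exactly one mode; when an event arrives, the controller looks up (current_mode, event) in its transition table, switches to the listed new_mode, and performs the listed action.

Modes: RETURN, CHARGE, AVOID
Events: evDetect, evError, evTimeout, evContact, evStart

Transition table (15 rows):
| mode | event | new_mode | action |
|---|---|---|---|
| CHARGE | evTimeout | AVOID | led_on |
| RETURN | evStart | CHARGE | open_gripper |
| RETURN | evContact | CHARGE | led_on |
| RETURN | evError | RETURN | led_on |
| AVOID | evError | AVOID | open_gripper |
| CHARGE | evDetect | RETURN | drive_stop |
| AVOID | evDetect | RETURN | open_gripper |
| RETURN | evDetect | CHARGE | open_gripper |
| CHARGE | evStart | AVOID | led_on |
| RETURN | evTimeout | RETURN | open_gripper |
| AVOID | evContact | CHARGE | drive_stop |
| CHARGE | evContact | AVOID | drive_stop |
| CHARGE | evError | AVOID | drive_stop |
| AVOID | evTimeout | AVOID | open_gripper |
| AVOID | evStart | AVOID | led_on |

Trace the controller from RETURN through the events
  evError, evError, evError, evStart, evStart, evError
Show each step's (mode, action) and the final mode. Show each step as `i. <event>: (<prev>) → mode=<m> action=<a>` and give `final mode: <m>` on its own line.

1. evError: (RETURN) → mode=RETURN action=led_on
2. evError: (RETURN) → mode=RETURN action=led_on
3. evError: (RETURN) → mode=RETURN action=led_on
4. evStart: (RETURN) → mode=CHARGE action=open_gripper
5. evStart: (CHARGE) → mode=AVOID action=led_on
6. evError: (AVOID) → mode=AVOID action=open_gripper

final mode: AVOID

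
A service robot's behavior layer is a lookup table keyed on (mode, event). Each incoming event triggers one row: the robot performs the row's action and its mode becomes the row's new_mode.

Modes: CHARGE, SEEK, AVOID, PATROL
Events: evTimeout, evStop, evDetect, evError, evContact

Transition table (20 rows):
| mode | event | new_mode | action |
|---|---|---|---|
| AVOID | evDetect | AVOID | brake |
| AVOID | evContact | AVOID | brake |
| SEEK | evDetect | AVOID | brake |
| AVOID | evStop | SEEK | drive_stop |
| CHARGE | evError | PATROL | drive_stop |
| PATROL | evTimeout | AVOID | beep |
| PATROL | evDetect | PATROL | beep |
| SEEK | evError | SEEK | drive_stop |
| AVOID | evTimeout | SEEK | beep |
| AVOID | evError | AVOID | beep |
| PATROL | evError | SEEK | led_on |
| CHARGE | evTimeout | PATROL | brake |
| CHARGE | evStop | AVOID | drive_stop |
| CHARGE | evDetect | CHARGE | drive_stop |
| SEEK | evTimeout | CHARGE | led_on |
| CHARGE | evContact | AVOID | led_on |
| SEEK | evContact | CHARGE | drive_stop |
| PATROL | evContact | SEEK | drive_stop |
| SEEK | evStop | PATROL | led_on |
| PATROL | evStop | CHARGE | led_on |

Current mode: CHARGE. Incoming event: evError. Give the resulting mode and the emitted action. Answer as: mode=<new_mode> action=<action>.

current mode = CHARGE; filter table to that mode:
  (CHARGE, evError) → (PATROL, drive_stop)  ← event matches
  (CHARGE, evTimeout) → (PATROL, brake)
  (CHARGE, evStop) → (AVOID, drive_stop)
  (CHARGE, evDetect) → (CHARGE, drive_stop)
  (CHARGE, evContact) → (AVOID, led_on)
event = evError selects (PATROL, drive_stop)

mode=PATROL action=drive_stop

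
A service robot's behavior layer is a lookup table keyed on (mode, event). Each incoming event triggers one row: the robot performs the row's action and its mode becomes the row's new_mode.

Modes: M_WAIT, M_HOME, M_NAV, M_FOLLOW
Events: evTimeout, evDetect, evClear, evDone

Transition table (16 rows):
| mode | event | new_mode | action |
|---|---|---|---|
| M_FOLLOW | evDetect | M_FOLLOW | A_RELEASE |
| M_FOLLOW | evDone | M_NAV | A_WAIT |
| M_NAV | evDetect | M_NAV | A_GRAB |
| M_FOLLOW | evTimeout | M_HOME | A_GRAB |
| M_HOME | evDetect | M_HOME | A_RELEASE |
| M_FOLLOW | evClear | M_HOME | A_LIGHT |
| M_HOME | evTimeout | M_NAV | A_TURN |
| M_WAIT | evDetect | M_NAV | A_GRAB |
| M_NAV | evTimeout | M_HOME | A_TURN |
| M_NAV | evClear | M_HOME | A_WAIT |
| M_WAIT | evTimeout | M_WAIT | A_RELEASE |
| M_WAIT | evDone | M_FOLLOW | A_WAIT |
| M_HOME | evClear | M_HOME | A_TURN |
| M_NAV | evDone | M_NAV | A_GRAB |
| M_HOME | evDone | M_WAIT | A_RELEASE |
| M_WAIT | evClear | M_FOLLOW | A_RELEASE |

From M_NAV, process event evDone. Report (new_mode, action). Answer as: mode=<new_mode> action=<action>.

current mode = M_NAV; filter table to that mode:
  (M_NAV, evDetect) → (M_NAV, A_GRAB)
  (M_NAV, evTimeout) → (M_HOME, A_TURN)
  (M_NAV, evClear) → (M_HOME, A_WAIT)
  (M_NAV, evDone) → (M_NAV, A_GRAB)  ← event matches
event = evDone selects (M_NAV, A_GRAB)

mode=M_NAV action=A_GRAB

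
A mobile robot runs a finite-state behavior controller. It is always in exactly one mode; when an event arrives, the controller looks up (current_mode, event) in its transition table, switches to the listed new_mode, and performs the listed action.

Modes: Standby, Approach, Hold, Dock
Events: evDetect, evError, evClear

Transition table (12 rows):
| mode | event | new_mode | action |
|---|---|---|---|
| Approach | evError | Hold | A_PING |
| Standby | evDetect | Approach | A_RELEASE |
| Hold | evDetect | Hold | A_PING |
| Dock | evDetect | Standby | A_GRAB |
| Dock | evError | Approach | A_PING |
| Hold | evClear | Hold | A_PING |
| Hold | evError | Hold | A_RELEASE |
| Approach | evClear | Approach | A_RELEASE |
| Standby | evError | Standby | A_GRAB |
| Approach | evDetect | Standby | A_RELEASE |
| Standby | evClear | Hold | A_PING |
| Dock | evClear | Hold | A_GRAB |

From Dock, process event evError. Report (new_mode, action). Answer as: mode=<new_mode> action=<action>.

mode=Approach action=A_PING

current mode = Dock; filter table to that mode:
  (Dock, evDetect) → (Standby, A_GRAB)
  (Dock, evError) → (Approach, A_PING)  ← event matches
  (Dock, evClear) → (Hold, A_GRAB)
event = evError selects (Approach, A_PING)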